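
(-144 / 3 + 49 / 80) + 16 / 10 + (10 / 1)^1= -35.79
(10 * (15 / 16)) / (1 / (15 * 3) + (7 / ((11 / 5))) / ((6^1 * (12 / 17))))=12375 / 1021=12.12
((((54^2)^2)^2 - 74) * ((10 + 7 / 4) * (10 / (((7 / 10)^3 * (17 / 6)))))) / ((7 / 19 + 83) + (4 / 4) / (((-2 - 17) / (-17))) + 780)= 138354967448105070000 / 13678693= 10114633572674.31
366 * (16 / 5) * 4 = 23424 / 5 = 4684.80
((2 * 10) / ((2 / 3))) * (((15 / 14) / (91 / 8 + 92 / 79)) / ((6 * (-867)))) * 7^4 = -108388 / 91613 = -1.18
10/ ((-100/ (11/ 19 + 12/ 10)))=-169/ 950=-0.18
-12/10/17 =-6/85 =-0.07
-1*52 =-52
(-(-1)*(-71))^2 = 5041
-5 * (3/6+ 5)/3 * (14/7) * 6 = -110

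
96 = 96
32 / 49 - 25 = -1193 / 49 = -24.35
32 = 32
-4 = -4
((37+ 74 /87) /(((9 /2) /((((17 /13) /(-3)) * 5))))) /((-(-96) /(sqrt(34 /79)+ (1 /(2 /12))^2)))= -279905 /40716 - 279905 * sqrt(2686) /115796304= -7.00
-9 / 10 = -0.90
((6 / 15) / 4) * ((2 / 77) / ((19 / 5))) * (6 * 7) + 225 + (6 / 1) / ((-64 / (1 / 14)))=21069261 / 93632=225.02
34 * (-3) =-102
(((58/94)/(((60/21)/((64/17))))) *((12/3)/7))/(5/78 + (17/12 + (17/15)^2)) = 4343040/25850047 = 0.17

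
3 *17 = 51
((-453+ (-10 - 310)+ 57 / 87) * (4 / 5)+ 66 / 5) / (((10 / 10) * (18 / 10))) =-9742 / 29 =-335.93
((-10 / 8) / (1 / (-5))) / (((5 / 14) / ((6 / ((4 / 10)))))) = 525 / 2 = 262.50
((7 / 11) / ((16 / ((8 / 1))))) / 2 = 7 / 44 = 0.16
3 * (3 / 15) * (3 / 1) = 9 / 5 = 1.80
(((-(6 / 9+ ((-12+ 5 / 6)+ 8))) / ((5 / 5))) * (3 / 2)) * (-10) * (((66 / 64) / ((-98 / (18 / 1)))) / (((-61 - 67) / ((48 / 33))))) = -2025 / 25088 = -0.08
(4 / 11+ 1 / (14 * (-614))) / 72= 34373 / 6808032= 0.01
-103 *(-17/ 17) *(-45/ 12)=-386.25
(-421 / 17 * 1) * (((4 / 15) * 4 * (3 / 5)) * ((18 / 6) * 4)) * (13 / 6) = -175136 / 425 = -412.08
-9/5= -1.80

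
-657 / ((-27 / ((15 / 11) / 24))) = 365 / 264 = 1.38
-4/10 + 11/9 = 0.82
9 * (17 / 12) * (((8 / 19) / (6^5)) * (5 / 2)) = 85 / 49248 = 0.00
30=30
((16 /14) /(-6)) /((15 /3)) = -4 /105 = -0.04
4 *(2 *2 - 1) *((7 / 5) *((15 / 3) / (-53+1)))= -1.62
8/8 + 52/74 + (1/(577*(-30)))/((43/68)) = 23445137/13770105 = 1.70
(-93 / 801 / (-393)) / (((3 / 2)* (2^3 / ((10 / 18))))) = 155 / 11332548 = 0.00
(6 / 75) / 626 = 1 / 7825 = 0.00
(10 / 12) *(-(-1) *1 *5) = 25 / 6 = 4.17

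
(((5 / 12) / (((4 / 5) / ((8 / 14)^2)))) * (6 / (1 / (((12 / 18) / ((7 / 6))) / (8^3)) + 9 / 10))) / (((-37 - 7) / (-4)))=500 / 4834291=0.00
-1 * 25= -25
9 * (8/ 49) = 72/ 49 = 1.47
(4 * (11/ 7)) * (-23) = -144.57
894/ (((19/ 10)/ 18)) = 160920/ 19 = 8469.47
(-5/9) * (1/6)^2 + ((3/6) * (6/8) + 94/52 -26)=-200767/8424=-23.83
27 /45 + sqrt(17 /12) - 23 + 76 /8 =-129 /10 + sqrt(51) /6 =-11.71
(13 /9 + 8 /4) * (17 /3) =527 /27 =19.52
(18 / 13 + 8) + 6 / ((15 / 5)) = 148 / 13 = 11.38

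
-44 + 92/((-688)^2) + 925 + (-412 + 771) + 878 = 2118.00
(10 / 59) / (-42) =-5 / 1239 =-0.00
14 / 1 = 14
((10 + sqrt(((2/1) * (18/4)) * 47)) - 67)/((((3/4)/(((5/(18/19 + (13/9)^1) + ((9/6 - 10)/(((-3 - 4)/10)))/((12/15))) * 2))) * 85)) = -1503014/48671 + 79106 * sqrt(47)/48671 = -19.74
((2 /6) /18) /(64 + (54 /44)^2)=242 /856035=0.00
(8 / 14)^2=16 / 49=0.33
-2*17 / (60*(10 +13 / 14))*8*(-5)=56 / 27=2.07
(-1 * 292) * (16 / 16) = -292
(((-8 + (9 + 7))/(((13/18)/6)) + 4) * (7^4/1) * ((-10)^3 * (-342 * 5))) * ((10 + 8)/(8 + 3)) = 67694946480000/143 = 473391234125.87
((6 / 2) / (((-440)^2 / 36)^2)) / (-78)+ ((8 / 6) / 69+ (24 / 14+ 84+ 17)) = 9066611428042631 / 88253605440000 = 102.73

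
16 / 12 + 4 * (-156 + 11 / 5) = -9208 / 15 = -613.87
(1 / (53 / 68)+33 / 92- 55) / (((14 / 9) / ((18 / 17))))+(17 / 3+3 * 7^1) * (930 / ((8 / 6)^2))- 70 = 8032712545 / 580244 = 13843.68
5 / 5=1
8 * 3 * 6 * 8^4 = 589824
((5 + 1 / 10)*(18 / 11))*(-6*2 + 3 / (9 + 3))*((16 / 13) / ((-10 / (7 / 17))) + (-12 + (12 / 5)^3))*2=-31082886 / 89375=-347.78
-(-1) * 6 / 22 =3 / 11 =0.27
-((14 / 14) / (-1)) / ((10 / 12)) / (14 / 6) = 18 / 35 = 0.51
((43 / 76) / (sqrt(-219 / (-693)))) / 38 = 43 * sqrt(16863) / 210824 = 0.03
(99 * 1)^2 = 9801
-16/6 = -8/3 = -2.67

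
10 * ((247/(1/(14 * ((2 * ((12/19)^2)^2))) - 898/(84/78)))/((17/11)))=-15775119360/8228234719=-1.92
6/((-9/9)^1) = -6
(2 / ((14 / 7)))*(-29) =-29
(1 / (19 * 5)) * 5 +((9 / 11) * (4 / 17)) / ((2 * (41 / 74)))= 32975 / 145673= 0.23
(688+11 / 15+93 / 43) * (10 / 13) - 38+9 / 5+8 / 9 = 12480589 / 25155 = 496.15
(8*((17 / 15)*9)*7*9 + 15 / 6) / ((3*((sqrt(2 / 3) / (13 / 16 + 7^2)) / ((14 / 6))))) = 244051.43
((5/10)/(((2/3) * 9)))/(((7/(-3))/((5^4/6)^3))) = -244140625/6048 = -40367.17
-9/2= -4.50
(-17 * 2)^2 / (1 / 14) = 16184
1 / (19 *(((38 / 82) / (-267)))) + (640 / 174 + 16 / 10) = -3933089 / 157035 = -25.05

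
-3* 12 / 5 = -36 / 5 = -7.20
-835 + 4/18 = -7513/9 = -834.78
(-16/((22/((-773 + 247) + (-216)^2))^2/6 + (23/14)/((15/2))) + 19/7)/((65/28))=-458953948148/15149171505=-30.30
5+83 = 88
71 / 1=71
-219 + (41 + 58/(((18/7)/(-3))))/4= -677/3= -225.67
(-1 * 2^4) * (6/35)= -96/35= -2.74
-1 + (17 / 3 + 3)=23 / 3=7.67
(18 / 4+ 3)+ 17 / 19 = 319 / 38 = 8.39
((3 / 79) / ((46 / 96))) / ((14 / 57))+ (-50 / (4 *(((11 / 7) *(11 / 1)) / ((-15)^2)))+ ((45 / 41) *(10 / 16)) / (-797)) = -65330486444331 / 402318962584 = -162.38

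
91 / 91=1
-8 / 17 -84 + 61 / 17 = -1375 / 17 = -80.88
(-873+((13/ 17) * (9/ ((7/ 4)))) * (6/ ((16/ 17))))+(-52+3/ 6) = -6296/ 7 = -899.43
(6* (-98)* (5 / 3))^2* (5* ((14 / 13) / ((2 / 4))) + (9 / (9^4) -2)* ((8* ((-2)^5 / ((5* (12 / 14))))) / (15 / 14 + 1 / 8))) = 202251388185280 / 1904877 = 106175563.14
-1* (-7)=7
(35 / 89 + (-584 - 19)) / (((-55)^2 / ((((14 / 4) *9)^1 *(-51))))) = 86159808 / 269225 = 320.03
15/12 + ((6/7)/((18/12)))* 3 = 83/28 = 2.96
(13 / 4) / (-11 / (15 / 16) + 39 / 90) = -65 / 226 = -0.29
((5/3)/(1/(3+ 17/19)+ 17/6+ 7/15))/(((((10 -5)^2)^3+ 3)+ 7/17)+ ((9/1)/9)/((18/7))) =47175/1573413877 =0.00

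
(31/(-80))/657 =-31/52560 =-0.00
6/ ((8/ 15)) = 45/ 4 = 11.25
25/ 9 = 2.78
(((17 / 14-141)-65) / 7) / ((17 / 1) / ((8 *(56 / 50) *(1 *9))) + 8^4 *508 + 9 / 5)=-2064240 / 146819131963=-0.00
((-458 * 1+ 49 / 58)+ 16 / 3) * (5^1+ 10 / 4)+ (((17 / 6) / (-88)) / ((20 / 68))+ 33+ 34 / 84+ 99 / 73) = -43738735757 / 13040720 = -3354.01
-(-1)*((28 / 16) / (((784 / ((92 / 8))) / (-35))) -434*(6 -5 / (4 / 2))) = -194547 / 128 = -1519.90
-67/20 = -3.35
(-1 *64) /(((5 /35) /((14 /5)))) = -6272 /5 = -1254.40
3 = 3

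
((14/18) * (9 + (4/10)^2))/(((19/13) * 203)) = 2977/123975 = 0.02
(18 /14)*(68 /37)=2.36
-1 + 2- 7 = -6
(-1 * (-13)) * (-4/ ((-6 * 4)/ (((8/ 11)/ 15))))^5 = 13312/ 29718439059375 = 0.00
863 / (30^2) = 0.96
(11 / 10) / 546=11 / 5460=0.00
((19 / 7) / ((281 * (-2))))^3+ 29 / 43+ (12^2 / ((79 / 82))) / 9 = 3574316054976305 / 206822895360088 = 17.28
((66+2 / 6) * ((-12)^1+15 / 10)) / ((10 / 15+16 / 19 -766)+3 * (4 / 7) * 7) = 0.93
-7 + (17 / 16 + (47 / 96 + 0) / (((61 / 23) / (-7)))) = -42337 / 5856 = -7.23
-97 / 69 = -1.41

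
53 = 53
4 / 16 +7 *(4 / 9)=121 / 36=3.36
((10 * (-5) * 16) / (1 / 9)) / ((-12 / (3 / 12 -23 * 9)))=-124050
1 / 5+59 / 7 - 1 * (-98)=3732 / 35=106.63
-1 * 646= -646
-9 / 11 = -0.82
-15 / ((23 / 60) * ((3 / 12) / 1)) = -3600 / 23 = -156.52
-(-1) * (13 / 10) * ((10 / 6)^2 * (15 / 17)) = 325 / 102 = 3.19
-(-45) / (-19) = -45 / 19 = -2.37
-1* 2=-2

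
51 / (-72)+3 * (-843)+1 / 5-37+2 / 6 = -102647 / 40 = -2566.18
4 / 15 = 0.27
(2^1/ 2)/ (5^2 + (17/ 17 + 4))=1/ 30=0.03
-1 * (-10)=10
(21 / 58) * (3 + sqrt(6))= 21 * sqrt(6) / 58 + 63 / 58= 1.97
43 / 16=2.69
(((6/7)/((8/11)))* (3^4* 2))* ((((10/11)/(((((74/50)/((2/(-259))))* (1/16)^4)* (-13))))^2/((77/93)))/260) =606637287014400000/1196229431954557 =507.12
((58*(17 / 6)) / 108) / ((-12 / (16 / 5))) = -493 / 1215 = -0.41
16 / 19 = 0.84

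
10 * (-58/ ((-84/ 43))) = 296.90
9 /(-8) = -1.12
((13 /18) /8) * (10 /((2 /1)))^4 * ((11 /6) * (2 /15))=17875 /1296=13.79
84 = 84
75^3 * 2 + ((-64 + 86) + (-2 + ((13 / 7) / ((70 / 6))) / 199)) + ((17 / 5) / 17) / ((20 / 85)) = 164552191323 / 195020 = 843770.85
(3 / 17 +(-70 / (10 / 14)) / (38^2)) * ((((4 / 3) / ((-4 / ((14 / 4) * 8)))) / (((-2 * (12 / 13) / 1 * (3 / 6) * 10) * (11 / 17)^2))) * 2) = 2062151 / 3931290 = 0.52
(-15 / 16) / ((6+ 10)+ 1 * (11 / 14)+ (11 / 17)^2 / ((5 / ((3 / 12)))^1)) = -151725 / 2719988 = -0.06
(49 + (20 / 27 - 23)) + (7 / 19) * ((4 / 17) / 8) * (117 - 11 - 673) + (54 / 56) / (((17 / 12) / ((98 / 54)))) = 380795 / 17442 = 21.83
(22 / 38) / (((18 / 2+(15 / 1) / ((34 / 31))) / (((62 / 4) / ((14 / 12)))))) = 11594 / 34181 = 0.34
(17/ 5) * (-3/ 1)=-51/ 5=-10.20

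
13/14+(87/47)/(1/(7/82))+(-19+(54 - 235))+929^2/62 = 13721.10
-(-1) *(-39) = -39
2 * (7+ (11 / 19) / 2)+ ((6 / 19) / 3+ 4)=355 / 19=18.68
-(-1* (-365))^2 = -133225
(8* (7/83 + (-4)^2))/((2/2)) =10680/83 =128.67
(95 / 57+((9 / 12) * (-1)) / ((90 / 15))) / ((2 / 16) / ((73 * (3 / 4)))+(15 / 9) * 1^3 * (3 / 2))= 2701 / 4384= 0.62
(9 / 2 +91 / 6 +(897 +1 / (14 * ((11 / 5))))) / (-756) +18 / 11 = 148021 / 349272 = 0.42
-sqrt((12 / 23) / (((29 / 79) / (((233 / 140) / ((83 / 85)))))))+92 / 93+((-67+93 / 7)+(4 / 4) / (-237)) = -2711813 / 51429- sqrt(363793683939) / 387527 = -54.29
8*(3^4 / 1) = 648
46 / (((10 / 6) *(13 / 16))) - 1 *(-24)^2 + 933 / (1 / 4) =207348 / 65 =3189.97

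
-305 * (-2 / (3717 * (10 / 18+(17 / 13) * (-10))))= -1586 / 121009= -0.01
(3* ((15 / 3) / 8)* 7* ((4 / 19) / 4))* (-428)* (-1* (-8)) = -44940 / 19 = -2365.26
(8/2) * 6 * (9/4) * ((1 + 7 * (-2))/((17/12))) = -8424/17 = -495.53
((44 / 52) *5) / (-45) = -11 / 117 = -0.09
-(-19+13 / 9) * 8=1264 / 9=140.44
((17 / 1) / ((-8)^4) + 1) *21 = 86373 / 4096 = 21.09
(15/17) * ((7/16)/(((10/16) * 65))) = 21/2210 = 0.01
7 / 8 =0.88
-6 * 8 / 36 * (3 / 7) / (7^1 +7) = -2 / 49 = -0.04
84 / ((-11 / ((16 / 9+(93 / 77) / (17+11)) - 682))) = 13198195 / 2541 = 5194.09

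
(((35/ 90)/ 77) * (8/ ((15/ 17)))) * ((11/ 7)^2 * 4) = 2992/ 6615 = 0.45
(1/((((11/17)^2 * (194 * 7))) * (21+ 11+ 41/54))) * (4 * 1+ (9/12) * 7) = 288711/581357084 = 0.00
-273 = -273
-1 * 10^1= -10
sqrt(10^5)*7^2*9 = 44100*sqrt(10) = 139456.44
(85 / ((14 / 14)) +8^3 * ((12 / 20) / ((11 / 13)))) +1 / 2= 49341 / 110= 448.55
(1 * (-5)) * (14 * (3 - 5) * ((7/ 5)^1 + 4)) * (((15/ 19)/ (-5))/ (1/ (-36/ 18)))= 4536/ 19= 238.74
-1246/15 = -83.07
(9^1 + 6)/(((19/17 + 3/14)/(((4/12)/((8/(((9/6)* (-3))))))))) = -5355/2536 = -2.11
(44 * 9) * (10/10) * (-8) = -3168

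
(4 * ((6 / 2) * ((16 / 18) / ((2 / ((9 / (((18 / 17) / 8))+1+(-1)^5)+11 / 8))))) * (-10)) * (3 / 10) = -1110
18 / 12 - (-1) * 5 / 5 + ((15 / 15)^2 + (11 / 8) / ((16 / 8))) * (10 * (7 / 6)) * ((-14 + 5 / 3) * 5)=-1211.56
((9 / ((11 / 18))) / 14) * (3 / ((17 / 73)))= 13.55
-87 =-87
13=13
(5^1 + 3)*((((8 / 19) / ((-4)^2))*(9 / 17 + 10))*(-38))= -84.24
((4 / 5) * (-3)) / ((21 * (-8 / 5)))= 1 / 14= 0.07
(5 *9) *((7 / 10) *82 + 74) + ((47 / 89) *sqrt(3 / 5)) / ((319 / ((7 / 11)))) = 329 *sqrt(15) / 1561505 + 5913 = 5913.00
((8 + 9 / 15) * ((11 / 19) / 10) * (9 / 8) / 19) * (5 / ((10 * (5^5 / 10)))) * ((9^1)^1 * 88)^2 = 166891428 / 5640625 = 29.59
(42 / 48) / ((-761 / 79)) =-553 / 6088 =-0.09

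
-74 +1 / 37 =-2737 / 37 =-73.97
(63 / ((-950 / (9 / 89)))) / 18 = -63 / 169100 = -0.00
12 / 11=1.09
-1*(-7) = 7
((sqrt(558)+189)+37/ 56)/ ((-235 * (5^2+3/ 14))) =-10621/ 331820-42 * sqrt(62)/ 82955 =-0.04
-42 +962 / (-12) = -733 / 6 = -122.17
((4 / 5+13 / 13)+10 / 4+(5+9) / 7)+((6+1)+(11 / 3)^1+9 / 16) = 4207 / 240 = 17.53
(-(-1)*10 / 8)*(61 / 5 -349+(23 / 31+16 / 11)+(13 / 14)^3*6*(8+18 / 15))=-339669101 / 935704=-363.01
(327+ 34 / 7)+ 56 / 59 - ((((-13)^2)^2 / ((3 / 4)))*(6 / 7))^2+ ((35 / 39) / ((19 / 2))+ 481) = -2282425865486092 / 2142231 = -1065443393.12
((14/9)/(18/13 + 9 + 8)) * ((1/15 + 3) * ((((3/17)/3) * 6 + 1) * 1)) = 192556/548505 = 0.35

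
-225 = -225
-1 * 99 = -99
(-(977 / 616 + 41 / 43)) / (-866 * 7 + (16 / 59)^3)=13815229193 / 32977650112176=0.00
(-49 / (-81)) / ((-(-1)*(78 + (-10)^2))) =0.00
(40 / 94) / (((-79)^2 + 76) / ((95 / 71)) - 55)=950 / 10417127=0.00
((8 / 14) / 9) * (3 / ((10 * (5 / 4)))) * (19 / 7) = 152 / 3675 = 0.04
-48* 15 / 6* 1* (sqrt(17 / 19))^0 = -120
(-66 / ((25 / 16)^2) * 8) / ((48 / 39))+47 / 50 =-218473 / 1250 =-174.78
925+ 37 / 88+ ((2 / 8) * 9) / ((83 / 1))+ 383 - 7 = 1301.45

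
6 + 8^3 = 518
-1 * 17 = -17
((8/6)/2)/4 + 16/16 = 1.17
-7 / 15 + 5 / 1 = 4.53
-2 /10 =-1 /5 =-0.20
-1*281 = -281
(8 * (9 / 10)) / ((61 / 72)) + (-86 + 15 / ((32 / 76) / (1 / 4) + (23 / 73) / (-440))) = -21493721114 / 313357915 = -68.59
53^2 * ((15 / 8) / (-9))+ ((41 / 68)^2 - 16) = -8334919 / 13872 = -600.84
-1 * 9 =-9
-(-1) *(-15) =-15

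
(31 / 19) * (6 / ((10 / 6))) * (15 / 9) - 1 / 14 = 2585 / 266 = 9.72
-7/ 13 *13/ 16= -7/ 16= -0.44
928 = 928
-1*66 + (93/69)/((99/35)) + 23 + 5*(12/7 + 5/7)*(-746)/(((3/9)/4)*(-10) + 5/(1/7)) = -201050546/653499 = -307.65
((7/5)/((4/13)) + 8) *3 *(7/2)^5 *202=1278222771/320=3994446.16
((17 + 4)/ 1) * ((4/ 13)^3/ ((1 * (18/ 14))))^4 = 281974669312/ 50952912162865947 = 0.00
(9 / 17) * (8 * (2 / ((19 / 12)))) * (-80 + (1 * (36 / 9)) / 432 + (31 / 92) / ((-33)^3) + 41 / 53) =-423.80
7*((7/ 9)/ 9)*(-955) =-46795/ 81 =-577.72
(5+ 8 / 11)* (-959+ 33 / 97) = -5858370 / 1067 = -5490.51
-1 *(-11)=11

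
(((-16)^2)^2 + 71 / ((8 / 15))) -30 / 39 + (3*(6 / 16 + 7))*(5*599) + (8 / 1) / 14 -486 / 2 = 131690.30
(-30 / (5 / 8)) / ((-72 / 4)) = 8 / 3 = 2.67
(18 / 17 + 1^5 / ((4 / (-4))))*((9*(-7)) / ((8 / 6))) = -189 / 68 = -2.78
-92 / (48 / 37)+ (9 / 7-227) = -24917 / 84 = -296.63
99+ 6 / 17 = 1689 / 17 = 99.35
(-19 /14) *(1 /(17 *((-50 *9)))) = 19 /107100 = 0.00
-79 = -79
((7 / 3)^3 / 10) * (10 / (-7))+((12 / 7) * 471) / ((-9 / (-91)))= 220379 / 27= 8162.19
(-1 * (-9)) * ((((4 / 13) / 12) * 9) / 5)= 27 / 65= 0.42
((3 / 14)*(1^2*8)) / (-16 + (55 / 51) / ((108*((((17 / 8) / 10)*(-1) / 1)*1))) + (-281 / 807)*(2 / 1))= -0.10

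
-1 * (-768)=768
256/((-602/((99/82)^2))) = -313632/505981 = -0.62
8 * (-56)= -448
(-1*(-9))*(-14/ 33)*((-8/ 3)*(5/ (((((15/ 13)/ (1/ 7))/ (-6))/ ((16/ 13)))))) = -512/ 11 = -46.55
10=10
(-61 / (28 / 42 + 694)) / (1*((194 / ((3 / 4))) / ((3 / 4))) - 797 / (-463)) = -762561 / 3009973300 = -0.00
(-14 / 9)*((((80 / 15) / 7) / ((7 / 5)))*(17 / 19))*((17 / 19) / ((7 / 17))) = -786080 / 477603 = -1.65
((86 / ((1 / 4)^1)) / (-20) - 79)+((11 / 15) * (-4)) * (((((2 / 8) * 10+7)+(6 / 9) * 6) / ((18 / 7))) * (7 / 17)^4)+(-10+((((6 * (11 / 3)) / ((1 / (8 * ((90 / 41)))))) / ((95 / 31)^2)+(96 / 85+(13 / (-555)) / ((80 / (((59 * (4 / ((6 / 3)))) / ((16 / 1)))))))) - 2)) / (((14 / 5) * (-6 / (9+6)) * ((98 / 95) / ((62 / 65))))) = -10027022051784522571 / 82439160317928960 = -121.63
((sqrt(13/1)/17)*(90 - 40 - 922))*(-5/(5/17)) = 872*sqrt(13) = 3144.04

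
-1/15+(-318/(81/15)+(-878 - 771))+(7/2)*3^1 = -152771/90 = -1697.46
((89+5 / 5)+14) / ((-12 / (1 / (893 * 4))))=-13 / 5358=-0.00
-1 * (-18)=18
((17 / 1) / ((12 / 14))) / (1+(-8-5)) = -119 / 72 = -1.65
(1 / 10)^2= 1 / 100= 0.01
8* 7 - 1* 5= 51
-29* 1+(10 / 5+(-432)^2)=186597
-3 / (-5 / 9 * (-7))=-27 / 35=-0.77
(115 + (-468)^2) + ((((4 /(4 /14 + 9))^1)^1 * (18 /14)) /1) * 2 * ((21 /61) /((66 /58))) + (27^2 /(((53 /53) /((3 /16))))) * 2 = 76557482813 /348920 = 219412.71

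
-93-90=-183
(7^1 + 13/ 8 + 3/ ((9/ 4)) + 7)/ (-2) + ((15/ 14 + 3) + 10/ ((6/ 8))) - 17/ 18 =8045/ 1008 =7.98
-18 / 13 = -1.38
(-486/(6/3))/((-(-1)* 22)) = -11.05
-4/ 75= -0.05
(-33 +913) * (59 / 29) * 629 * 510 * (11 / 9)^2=671768477600 / 783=857941861.56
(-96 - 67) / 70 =-163 / 70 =-2.33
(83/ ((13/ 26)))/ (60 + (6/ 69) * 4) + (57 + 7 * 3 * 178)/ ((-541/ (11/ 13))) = -15545033/ 4880902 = -3.18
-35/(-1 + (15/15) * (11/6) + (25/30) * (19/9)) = -27/2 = -13.50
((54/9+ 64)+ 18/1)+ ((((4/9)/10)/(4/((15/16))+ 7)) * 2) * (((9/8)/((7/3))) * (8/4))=104113/1183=88.01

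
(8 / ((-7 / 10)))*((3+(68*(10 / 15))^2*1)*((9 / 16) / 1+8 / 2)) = -6760895 / 63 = -107315.79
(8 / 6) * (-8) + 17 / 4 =-77 / 12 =-6.42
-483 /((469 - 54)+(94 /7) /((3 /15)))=-1127 /1125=-1.00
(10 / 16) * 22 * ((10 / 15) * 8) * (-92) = -20240 / 3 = -6746.67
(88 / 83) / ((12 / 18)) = 132 / 83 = 1.59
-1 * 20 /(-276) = 5 /69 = 0.07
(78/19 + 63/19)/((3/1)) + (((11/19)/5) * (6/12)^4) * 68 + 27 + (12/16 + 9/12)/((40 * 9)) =136663/4560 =29.97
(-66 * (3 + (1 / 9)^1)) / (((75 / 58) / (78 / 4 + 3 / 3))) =-732424 / 225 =-3255.22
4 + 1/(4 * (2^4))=257/64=4.02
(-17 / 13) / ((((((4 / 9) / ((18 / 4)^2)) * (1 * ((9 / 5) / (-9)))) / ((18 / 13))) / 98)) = 40423.91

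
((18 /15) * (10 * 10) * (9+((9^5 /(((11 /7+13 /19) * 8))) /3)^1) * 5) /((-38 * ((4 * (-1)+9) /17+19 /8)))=-1359711 /209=-6505.79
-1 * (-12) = 12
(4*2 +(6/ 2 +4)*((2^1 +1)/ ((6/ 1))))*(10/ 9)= 115/ 9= 12.78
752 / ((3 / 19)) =14288 / 3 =4762.67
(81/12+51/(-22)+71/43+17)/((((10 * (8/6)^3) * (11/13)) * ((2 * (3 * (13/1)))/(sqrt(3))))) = 393057 * sqrt(3)/26639360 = 0.03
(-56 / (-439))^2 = 3136 / 192721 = 0.02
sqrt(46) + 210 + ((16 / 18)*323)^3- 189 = sqrt(46) + 17253528013 / 729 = 23667397.75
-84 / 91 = -12 / 13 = -0.92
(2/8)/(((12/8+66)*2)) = 1/540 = 0.00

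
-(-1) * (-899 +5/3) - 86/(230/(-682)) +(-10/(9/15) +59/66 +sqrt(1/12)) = -4994959/7590 +sqrt(3)/6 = -657.81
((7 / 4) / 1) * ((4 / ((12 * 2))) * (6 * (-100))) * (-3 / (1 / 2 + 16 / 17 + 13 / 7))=24990 / 157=159.17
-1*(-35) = 35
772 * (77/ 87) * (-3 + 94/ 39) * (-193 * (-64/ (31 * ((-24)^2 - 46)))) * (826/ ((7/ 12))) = -3985521419264/ 9291165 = -428958.20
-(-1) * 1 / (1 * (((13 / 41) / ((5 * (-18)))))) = -3690 / 13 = -283.85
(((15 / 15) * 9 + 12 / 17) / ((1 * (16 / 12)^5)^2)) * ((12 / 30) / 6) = 649539 / 17825792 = 0.04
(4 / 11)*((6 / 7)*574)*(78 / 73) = 153504 / 803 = 191.16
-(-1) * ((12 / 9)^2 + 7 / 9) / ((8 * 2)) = 23 / 144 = 0.16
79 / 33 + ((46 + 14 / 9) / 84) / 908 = 4520293 / 1887732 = 2.39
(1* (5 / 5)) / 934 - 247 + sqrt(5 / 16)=-230697 / 934 + sqrt(5) / 4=-246.44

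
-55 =-55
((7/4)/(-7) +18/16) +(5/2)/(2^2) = 3/2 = 1.50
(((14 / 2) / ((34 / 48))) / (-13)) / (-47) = 168 / 10387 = 0.02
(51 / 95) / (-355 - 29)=-17 / 12160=-0.00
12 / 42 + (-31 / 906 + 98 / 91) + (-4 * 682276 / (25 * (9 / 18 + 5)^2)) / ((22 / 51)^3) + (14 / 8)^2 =-44952.59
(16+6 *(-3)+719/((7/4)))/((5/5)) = 2862/7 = 408.86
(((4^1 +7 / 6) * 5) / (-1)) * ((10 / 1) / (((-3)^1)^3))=775 / 81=9.57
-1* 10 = -10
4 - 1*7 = -3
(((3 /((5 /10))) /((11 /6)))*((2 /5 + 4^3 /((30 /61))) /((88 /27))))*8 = 1048.58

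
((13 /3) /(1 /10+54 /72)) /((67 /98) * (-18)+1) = -6370 /14127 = -0.45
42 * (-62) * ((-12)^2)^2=-53996544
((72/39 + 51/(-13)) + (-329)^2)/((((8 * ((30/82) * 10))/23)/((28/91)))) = 663450479/25350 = 26171.62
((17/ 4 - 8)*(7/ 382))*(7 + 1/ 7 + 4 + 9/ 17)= -20835/ 25976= -0.80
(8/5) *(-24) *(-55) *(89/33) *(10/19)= 56960/19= 2997.89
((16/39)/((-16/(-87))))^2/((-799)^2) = 841/107889769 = 0.00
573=573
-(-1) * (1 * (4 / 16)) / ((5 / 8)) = 2 / 5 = 0.40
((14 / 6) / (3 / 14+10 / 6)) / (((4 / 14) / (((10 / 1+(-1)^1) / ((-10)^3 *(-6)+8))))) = 3087 / 474632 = 0.01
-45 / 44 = -1.02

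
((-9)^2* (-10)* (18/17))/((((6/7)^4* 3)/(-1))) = 36015/68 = 529.63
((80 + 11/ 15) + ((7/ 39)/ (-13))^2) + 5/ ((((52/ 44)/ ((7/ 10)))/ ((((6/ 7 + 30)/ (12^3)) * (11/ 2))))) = 3332358121/ 41127840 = 81.02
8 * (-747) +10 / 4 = -11947 / 2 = -5973.50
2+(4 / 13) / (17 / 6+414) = 65050 / 32513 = 2.00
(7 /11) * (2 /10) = 7 /55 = 0.13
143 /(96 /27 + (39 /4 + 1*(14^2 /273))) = 66924 /6563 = 10.20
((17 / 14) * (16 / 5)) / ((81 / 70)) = 272 / 81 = 3.36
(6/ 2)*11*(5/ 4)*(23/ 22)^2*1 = 7935/ 176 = 45.09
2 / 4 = 1 / 2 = 0.50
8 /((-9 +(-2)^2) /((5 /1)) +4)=8 /3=2.67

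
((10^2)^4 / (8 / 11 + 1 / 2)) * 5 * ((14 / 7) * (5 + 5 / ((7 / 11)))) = 220000000000 / 21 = 10476190476.19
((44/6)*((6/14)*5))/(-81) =-110/567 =-0.19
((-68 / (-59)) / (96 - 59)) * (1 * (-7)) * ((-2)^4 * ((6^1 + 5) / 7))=-11968 / 2183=-5.48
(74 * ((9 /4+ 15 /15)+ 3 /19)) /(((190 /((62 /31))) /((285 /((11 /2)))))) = 28749 /209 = 137.56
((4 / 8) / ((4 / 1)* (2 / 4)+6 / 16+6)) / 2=0.03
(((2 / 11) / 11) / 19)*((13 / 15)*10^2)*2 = 1040 / 6897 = 0.15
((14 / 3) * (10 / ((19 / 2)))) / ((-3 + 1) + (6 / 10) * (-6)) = -50 / 57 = -0.88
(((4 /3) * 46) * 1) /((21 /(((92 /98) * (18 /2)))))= 8464 /343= 24.68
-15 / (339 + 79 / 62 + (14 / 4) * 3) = -465 / 10874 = -0.04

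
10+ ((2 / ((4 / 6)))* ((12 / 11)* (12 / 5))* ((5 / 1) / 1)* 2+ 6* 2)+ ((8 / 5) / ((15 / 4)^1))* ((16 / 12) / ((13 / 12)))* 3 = 365082 / 3575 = 102.12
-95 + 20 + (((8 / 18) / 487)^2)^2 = -27678792889103819 / 369050571854721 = -75.00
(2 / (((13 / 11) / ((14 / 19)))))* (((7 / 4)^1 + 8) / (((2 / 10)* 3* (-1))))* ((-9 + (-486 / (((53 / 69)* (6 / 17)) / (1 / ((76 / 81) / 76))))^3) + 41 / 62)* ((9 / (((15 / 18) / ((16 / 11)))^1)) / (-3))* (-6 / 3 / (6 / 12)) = 113950533428839191586453056 / 87688553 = 1299491547418272389.40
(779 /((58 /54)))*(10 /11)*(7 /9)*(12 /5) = 392616 /319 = 1230.77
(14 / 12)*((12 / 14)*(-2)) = -2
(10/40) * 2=1/2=0.50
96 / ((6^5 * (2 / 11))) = 11 / 162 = 0.07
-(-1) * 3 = 3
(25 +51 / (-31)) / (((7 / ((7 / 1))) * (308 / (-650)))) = -117650 / 2387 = -49.29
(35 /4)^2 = 76.56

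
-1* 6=-6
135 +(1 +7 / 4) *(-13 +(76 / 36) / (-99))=16069 / 162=99.19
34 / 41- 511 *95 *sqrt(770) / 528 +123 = 5077 / 41- 48545 *sqrt(770) / 528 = -2427.44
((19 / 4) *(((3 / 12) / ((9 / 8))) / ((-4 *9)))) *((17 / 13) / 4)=-323 / 33696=-0.01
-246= -246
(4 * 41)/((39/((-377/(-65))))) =4756/195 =24.39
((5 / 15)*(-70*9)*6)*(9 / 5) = -2268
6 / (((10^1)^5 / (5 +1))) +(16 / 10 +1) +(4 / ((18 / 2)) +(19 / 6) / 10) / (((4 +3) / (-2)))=3753067 / 1575000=2.38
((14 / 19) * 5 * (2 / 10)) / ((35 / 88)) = 176 / 95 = 1.85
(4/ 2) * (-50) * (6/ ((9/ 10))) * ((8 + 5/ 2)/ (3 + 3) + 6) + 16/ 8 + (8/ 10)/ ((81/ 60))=-139430/ 27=-5164.07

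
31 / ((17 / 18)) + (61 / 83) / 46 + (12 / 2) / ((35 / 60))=19593599 / 454342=43.13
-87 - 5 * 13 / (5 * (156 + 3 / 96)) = -434807 / 4993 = -87.08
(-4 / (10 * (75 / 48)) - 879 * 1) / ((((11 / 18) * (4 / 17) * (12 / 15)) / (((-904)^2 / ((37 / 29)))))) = -49815174536568 / 10175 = -4895840249.29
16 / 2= 8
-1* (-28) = 28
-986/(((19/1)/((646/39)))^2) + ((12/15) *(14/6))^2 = -28362904/38025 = -745.90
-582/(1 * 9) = -194/3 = -64.67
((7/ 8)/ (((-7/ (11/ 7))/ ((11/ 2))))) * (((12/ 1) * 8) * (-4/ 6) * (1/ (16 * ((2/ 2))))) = 121/ 28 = 4.32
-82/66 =-41/33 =-1.24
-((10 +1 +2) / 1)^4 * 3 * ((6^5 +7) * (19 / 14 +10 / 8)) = -48681567597 / 28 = -1738627414.18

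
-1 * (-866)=866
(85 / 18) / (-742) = -85 / 13356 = -0.01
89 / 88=1.01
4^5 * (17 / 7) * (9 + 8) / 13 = 295936 / 91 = 3252.04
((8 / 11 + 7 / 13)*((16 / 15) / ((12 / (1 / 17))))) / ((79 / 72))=0.01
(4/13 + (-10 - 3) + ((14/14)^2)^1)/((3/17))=-2584/39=-66.26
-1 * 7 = -7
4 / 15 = 0.27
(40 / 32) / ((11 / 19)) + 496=21919 / 44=498.16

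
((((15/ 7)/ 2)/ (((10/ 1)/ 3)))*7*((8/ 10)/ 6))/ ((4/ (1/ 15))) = 1/ 200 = 0.00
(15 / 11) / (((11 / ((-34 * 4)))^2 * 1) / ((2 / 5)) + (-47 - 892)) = -554880 / 382083713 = -0.00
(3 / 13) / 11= 3 / 143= 0.02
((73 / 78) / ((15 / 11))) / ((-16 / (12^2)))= -803 / 130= -6.18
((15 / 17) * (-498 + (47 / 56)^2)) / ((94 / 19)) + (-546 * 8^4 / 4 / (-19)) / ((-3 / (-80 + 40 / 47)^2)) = -274987417409651895 / 4475115904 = -61448110.69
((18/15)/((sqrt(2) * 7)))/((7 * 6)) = sqrt(2)/490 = 0.00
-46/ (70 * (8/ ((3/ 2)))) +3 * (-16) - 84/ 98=-27429/ 560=-48.98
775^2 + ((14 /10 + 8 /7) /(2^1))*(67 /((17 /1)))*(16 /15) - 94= 5359786879 /8925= 600536.34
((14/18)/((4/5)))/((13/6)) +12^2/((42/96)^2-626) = 2731853/12496146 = 0.22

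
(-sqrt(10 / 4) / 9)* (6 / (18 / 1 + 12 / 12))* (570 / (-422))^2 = -1425* sqrt(10) / 44521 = -0.10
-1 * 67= -67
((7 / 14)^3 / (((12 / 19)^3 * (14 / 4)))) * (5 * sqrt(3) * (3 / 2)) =34295 * sqrt(3) / 32256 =1.84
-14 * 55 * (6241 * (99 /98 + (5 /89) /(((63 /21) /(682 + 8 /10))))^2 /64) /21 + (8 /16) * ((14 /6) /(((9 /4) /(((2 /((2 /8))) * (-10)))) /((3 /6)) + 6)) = -4726951957593299345 /6945186536064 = -680608.35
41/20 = 2.05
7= 7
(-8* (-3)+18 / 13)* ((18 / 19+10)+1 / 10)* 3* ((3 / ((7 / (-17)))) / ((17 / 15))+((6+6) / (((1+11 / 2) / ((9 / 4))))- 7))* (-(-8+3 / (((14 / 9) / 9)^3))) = 68942196162081 / 15419222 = 4471185.13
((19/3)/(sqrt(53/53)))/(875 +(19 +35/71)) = 1349/190527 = 0.01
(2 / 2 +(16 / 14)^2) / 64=113 / 3136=0.04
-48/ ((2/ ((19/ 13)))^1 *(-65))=456/ 845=0.54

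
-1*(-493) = 493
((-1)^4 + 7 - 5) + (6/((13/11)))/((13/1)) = 573/169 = 3.39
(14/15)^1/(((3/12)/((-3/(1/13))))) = -728/5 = -145.60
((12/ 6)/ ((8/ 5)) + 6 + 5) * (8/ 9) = 98/ 9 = 10.89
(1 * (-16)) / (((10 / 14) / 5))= -112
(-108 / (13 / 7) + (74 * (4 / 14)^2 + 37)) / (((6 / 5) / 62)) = -497395 / 637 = -780.84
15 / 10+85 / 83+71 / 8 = 11.40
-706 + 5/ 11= -705.55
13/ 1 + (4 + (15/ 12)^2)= 297/ 16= 18.56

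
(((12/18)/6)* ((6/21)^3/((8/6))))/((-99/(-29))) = 58/101871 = 0.00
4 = 4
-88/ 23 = -3.83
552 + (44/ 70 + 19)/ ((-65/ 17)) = 1244121/ 2275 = 546.87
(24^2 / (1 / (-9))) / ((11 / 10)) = -51840 / 11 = -4712.73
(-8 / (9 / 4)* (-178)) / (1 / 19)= 108224 / 9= 12024.89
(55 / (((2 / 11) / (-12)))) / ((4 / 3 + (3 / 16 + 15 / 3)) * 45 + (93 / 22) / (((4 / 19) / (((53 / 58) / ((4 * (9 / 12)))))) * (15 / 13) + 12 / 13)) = -12.27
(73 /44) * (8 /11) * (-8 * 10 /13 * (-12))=140160 /1573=89.10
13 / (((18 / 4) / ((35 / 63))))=130 / 81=1.60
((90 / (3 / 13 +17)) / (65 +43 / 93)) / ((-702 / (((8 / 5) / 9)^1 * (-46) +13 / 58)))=0.00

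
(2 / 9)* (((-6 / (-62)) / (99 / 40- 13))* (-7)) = 560 / 39153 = 0.01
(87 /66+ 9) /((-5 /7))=-1589 /110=-14.45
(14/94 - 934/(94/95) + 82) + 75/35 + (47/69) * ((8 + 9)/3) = -58281490/68103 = -855.78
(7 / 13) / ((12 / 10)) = 35 / 78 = 0.45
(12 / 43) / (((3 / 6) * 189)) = 0.00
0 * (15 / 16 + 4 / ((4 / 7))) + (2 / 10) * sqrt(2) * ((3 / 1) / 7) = 3 * sqrt(2) / 35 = 0.12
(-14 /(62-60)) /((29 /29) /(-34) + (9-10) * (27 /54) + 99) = -119 /1674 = -0.07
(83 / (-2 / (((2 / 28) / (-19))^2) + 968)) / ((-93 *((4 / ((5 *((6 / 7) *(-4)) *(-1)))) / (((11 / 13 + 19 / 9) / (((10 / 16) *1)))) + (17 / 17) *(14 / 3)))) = 0.00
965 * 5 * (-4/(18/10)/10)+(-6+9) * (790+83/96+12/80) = 1300.82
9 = 9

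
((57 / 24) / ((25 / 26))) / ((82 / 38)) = 4693 / 4100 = 1.14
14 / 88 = 7 / 44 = 0.16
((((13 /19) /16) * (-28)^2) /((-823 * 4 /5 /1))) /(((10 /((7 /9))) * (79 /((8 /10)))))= -4459 /111179070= -0.00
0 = 0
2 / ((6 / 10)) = 10 / 3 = 3.33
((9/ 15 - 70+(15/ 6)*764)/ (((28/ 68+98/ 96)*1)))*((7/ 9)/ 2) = 1251608/ 2505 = 499.64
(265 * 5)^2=1755625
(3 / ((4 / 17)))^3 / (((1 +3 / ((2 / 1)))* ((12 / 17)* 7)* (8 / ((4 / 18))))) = 83521 / 17920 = 4.66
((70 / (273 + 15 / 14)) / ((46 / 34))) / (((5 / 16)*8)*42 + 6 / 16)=133280 / 74395593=0.00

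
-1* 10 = -10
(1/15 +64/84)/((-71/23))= -667/2485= -0.27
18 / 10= 9 / 5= 1.80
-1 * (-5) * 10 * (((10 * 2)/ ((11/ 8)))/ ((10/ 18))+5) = 17150/ 11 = 1559.09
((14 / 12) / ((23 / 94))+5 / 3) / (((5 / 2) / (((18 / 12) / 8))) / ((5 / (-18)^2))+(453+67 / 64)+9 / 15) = 47360 / 9705241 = 0.00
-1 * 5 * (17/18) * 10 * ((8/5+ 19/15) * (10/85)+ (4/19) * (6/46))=-203210/11799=-17.22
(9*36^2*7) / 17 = 81648 / 17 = 4802.82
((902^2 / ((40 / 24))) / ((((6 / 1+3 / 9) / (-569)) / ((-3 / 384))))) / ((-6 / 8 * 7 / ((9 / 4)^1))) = -3124849563 / 21280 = -146844.43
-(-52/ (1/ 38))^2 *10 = -39045760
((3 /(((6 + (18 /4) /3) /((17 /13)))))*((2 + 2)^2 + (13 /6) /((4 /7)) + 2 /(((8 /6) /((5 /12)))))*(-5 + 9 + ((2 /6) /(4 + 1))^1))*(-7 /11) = -355691 /12870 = -27.64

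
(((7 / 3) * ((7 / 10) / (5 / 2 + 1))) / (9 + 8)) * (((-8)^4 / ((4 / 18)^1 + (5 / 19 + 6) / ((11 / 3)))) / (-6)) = -2996224 / 308635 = -9.71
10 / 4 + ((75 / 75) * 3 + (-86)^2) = 14803 / 2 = 7401.50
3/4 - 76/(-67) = 505/268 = 1.88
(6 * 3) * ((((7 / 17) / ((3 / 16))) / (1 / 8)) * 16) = 86016 / 17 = 5059.76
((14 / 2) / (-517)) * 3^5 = -3.29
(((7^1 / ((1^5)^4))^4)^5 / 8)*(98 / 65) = 3909821048582988049 / 260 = 15037773263780723.27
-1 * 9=-9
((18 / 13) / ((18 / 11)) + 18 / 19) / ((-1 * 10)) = -443 / 2470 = -0.18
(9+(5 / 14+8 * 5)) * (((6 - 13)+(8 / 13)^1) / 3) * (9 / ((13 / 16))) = -1376472 / 1183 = -1163.54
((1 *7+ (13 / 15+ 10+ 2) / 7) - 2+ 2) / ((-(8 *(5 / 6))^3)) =-261 / 8750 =-0.03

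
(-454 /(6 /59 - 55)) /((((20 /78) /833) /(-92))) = -40029051972 /16195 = -2471692.00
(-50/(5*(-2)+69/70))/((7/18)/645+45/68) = 1381590000/164983153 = 8.37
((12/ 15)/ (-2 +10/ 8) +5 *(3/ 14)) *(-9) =-3/ 70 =-0.04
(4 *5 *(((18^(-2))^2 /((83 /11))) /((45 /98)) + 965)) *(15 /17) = 945905933695 /55545426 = 17029.41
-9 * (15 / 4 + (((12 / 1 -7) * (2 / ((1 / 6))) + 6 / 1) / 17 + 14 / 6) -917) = 555105 / 68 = 8163.31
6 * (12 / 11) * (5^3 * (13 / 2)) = 58500 / 11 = 5318.18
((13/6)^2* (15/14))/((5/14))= 169/12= 14.08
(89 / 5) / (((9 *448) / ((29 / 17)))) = 2581 / 342720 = 0.01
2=2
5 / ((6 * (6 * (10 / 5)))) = 0.07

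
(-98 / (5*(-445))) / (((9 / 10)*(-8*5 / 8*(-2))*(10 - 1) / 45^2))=98 / 89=1.10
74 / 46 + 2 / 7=1.89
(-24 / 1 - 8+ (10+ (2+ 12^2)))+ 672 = 796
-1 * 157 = -157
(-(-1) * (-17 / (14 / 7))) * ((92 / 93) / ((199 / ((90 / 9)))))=-7820 / 18507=-0.42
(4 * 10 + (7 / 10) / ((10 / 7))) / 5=4049 / 500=8.10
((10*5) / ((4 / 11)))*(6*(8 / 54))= 1100 / 9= 122.22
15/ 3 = 5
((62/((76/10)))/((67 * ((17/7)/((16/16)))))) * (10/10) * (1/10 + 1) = 2387/43282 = 0.06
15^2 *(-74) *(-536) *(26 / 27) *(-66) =-567195200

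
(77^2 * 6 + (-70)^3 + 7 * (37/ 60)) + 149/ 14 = -129112637/ 420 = -307411.04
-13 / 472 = -0.03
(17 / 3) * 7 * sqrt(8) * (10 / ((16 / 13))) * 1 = 7735 * sqrt(2) / 12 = 911.58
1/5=0.20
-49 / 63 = -7 / 9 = -0.78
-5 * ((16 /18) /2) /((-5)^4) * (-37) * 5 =148 /225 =0.66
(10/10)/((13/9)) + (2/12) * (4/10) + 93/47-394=-3585919/9165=-391.26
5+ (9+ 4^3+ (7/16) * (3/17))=21237/272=78.08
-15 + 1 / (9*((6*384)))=-311039 / 20736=-15.00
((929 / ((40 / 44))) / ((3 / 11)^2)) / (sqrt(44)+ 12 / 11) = 1778.69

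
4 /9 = 0.44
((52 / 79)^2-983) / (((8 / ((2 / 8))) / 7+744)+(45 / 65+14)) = -558030109 / 433481137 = -1.29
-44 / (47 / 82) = -3608 / 47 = -76.77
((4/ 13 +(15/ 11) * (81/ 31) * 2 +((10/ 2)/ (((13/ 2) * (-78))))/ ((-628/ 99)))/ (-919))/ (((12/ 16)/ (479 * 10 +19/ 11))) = -14183608231189/ 274391205231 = -51.69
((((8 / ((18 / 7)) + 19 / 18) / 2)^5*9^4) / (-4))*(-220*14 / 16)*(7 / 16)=710595703125 / 131072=5421414.97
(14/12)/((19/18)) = 21/19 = 1.11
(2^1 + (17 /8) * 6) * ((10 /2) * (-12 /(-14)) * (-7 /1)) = -885 /2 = -442.50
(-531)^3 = -149721291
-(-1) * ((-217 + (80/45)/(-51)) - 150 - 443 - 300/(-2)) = -302956/459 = -660.03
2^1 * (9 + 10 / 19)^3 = 11859482 / 6859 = 1729.04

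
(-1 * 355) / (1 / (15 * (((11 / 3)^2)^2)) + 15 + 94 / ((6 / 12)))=-25987775 / 14860642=-1.75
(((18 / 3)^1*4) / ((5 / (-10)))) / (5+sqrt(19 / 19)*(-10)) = 48 / 5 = 9.60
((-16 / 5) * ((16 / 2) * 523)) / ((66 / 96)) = -1071104 / 55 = -19474.62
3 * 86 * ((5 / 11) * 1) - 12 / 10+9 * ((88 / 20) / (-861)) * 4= 1829304 / 15785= 115.89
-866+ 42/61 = -865.31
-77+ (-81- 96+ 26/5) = -1244/5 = -248.80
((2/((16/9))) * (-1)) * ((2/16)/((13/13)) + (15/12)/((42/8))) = -183/448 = -0.41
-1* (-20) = 20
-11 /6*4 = -22 /3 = -7.33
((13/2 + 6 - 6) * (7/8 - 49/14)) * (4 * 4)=-273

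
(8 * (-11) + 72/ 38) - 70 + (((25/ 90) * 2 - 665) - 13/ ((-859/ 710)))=-118951396/ 146889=-809.80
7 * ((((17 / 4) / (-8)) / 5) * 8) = -119 / 20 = -5.95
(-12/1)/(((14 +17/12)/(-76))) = 10944/185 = 59.16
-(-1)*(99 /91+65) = 6014 /91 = 66.09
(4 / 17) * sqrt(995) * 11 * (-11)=-484 * sqrt(995) / 17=-898.07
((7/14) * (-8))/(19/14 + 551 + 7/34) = -0.01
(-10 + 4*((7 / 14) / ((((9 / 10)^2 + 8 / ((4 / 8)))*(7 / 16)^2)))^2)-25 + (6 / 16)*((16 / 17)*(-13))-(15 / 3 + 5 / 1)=-5708320651723 / 115339086737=-49.49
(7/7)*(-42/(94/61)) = -1281/47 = -27.26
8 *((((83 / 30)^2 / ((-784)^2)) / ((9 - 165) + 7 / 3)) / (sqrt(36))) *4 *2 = -6889 / 7969399200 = -0.00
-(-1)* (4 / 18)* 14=28 / 9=3.11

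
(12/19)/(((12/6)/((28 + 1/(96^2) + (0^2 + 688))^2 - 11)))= 43541339922433/268959744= 161887.94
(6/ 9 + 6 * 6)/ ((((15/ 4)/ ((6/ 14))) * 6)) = 44/ 63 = 0.70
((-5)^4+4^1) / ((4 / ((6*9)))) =16983 / 2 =8491.50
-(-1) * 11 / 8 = 11 / 8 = 1.38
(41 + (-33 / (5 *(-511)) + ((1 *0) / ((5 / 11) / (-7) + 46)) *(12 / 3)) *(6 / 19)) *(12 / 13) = 23886516 / 631085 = 37.85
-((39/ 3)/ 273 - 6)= 125/ 21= 5.95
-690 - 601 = -1291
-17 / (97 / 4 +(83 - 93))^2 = -272 / 3249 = -0.08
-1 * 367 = -367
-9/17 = -0.53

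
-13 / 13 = -1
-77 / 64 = -1.20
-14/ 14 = -1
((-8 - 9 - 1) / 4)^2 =81 / 4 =20.25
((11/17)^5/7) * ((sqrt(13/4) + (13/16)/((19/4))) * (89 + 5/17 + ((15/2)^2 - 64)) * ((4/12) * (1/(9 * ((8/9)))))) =11609361335/1232753923968 + 893027795 * sqrt(13)/32440892736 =0.11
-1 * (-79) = 79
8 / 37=0.22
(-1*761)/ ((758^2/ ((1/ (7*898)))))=-761/ 3611709304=-0.00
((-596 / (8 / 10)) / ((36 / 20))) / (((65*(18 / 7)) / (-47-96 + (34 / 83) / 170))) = 30947896 / 87399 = 354.10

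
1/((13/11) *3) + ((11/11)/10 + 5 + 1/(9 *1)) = 6427/1170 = 5.49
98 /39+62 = 2516 /39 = 64.51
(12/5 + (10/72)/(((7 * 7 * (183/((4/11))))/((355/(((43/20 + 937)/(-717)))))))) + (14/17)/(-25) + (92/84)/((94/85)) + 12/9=4.69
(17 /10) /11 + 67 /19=7693 /2090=3.68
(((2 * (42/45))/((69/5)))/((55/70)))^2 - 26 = -134649290/5184729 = -25.97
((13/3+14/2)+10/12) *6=73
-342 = -342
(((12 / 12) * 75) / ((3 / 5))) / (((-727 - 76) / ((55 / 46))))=-625 / 3358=-0.19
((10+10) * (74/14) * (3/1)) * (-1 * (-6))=13320/7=1902.86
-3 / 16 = -0.19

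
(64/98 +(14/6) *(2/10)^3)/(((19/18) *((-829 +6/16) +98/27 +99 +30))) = -15996528/17495235625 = -0.00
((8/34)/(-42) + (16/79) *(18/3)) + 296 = 8382202/28203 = 297.21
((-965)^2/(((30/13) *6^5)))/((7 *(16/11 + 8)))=2048695/2612736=0.78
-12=-12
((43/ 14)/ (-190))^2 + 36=254723449/ 7075600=36.00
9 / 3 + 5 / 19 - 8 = -90 / 19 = -4.74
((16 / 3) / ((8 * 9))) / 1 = 2 / 27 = 0.07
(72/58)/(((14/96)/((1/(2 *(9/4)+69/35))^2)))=134400/661229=0.20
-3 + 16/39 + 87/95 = -6202/3705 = -1.67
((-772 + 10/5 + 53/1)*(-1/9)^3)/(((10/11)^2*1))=28919/24300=1.19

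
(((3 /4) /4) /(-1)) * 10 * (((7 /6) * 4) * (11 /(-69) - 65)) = 39340 /69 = 570.14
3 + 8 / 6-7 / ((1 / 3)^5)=-5090 / 3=-1696.67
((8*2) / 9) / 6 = 8 / 27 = 0.30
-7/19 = -0.37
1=1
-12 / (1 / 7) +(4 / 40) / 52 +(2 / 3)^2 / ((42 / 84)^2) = -384791 / 4680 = -82.22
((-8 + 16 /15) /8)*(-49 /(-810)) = -637 /12150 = -0.05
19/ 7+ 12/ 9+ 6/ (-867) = 24523/ 6069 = 4.04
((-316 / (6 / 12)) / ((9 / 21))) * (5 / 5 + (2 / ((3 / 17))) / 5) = -216776 / 45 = -4817.24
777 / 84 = 37 / 4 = 9.25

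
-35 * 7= -245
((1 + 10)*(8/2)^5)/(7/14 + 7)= 22528/15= 1501.87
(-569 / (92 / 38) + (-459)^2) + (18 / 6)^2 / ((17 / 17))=9680929 / 46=210454.98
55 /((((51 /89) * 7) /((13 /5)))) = 12727 /357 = 35.65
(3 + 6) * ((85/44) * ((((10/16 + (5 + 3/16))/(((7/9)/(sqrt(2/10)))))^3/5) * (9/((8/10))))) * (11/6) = 269146700127 * sqrt(5)/224788480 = 2677.32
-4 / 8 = -1 / 2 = -0.50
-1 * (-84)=84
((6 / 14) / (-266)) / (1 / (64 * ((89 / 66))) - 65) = 4272 / 172315997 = 0.00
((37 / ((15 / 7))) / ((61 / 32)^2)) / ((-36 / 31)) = -4.09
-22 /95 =-0.23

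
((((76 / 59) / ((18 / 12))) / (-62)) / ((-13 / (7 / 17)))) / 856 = 133 / 259502178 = 0.00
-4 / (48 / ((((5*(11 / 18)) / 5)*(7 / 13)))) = -0.03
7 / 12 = 0.58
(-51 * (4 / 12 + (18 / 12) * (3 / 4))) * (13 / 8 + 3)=-22015 / 64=-343.98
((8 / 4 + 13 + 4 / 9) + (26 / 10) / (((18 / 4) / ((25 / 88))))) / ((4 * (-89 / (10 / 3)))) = -30905 / 211464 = -0.15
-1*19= -19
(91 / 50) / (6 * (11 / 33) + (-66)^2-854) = 91 / 175200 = 0.00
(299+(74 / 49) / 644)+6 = 4812327 / 15778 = 305.00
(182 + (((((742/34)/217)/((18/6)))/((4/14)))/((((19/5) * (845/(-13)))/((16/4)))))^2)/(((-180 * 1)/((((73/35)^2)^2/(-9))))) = 56297932731718266083/26479928167327293750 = 2.13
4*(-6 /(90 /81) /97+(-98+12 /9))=-562924 /1455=-386.89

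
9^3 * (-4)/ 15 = -972/ 5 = -194.40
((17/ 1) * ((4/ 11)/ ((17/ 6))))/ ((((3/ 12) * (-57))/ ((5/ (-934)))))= 80/ 97603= 0.00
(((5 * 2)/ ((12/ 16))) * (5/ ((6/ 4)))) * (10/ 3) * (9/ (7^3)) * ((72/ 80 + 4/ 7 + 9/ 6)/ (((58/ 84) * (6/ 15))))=41.82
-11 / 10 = -1.10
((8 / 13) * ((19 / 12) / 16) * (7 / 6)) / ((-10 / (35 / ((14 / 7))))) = -0.12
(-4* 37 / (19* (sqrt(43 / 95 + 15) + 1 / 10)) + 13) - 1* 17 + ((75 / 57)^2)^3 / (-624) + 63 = 105729945962051 / 1790754414384 - 160* sqrt(34865) / 15067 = 57.06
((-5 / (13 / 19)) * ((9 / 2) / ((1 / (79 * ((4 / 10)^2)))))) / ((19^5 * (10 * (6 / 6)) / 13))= -711 / 3258025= -0.00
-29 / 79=-0.37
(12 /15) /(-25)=-4 /125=-0.03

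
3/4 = 0.75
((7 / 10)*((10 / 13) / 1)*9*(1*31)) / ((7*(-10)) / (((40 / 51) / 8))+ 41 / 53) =-103509 / 491413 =-0.21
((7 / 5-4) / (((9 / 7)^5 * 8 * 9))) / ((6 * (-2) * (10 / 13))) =2840383 / 2550916800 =0.00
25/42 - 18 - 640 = -27611/42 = -657.40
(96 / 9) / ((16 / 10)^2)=25 / 6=4.17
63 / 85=0.74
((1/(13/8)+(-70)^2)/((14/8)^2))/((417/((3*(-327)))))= -333320256/88543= -3764.50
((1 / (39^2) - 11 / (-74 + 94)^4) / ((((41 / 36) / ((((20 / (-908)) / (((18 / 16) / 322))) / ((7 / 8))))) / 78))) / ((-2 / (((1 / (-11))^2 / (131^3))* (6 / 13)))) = 13180748 / 53481759759839125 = 0.00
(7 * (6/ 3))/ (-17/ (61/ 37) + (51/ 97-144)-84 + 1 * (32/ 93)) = -3851967/ 65329805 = -0.06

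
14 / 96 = 7 / 48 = 0.15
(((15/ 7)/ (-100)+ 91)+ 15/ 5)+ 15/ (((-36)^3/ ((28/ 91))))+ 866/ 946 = 79403037541/ 836755920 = 94.89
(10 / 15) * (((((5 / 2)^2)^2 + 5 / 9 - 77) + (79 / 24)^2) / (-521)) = 1699 / 50016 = 0.03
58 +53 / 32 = 1909 / 32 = 59.66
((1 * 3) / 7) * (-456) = -1368 / 7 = -195.43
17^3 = 4913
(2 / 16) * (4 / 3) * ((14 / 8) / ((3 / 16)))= 1.56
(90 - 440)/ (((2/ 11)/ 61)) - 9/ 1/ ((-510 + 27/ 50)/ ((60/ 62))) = -30908721425/ 263221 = -117424.98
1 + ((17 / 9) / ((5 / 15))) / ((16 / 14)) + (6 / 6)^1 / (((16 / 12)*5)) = 733 / 120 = 6.11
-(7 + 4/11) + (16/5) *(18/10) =-441/275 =-1.60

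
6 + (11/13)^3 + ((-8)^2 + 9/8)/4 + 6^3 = 238.89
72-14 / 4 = 137 / 2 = 68.50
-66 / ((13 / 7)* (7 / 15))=-990 / 13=-76.15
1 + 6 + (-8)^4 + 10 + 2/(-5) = 20563/5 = 4112.60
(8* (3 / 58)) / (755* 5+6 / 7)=84 / 766499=0.00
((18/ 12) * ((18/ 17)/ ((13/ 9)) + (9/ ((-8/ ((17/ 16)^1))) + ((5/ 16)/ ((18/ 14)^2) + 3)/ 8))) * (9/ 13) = -36461/ 551616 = -0.07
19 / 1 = 19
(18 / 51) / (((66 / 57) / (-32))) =-1824 / 187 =-9.75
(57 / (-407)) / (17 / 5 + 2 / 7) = -665 / 17501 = -0.04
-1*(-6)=6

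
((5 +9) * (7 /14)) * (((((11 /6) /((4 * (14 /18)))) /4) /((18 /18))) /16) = 33 /512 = 0.06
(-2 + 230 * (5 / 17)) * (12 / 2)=6696 / 17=393.88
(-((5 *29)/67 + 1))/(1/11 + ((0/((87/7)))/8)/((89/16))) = -2332/67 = -34.81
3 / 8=0.38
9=9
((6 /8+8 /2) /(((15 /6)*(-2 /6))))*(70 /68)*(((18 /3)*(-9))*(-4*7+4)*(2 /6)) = -43092 /17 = -2534.82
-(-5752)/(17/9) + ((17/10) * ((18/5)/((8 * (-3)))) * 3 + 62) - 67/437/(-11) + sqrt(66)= sqrt(66) + 50770795593/16343800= 3114.55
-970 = -970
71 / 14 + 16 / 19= 1573 / 266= 5.91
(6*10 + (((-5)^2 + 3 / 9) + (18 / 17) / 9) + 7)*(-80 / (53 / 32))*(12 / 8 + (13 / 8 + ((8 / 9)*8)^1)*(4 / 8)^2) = -400209200 / 24327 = -16451.24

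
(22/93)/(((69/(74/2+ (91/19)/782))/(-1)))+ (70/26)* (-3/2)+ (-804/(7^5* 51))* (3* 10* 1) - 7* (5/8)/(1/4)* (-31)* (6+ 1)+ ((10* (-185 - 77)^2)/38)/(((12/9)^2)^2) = 704312380372586673/74068476966848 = 9508.94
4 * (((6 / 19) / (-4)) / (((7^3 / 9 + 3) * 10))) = -27 / 35150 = -0.00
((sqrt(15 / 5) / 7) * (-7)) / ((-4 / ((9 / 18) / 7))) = sqrt(3) / 56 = 0.03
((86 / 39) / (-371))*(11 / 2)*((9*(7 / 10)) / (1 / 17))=-24123 / 6890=-3.50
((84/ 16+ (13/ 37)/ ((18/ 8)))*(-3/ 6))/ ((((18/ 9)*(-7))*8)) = 7201/ 298368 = 0.02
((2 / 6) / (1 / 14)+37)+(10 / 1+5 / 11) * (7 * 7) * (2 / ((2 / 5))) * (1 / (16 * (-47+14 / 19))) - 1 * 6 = 1660817 / 51568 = 32.21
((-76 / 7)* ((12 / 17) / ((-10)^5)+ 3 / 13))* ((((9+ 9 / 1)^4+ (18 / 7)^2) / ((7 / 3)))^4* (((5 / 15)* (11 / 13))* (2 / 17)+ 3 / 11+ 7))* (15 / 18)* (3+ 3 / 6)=-1016804271138511746359604772461969249984 / 4647653368765281875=-218777991915658051394.00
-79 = -79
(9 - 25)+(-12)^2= 128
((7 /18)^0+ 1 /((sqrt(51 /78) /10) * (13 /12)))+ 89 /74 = 163 /74+ 120 * sqrt(442) /221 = 13.62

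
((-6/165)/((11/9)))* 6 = -108/605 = -0.18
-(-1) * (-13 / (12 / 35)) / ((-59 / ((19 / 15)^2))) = 32851 / 31860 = 1.03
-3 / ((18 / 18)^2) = -3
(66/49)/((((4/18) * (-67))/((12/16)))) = -891/13132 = -0.07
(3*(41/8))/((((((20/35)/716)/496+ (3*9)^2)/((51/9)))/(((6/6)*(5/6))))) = 135367855/1359194259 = 0.10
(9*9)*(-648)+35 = -52453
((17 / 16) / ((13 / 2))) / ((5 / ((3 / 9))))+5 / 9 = 2651 / 4680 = 0.57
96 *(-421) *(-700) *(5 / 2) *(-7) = -495096000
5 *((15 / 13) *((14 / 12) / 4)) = 175 / 104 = 1.68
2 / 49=0.04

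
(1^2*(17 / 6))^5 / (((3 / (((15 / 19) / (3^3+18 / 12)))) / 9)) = 7099285 / 467856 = 15.17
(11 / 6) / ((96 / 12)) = 11 / 48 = 0.23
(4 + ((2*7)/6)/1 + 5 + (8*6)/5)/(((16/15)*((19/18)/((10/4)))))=7065/152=46.48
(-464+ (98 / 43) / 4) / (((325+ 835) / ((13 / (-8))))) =103623 / 159616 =0.65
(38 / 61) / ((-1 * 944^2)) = -19 / 27179648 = -0.00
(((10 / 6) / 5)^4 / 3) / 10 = 0.00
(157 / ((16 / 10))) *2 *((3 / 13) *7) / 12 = 5495 / 208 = 26.42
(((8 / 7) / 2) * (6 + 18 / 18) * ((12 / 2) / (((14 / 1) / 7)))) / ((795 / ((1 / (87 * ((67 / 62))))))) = 248 / 1544685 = 0.00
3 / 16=0.19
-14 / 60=-7 / 30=-0.23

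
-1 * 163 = -163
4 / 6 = 2 / 3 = 0.67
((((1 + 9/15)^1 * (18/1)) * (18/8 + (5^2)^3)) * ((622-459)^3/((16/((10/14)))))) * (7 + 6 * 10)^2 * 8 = 3124851870078120.86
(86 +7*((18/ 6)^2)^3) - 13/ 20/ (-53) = 5500353/ 1060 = 5189.01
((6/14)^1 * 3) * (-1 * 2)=-18/7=-2.57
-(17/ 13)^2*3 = -867/ 169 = -5.13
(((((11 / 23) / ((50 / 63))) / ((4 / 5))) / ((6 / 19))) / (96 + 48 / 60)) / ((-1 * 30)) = -133 / 161920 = -0.00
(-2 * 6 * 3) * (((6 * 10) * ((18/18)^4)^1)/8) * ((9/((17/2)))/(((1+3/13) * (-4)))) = 15795/272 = 58.07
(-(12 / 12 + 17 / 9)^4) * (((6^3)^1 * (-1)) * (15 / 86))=9139520 / 3483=2624.04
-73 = -73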